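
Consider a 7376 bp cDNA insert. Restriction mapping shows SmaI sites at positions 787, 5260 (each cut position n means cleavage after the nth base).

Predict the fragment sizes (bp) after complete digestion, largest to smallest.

Linear molecule, 2 cuts → 3 fragments:
  787 − 0 = 787 bp
  5260 − 787 = 4473 bp
  7376 − 5260 = 2116 bp
Sorted largest to smallest: 4473, 2116, 787 bp.

4473, 2116, 787 bp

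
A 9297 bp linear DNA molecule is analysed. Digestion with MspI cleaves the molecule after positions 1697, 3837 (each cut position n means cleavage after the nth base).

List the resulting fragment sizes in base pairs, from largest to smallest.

Linear molecule, 2 cuts → 3 fragments:
  1697 − 0 = 1697 bp
  3837 − 1697 = 2140 bp
  9297 − 3837 = 5460 bp
Sorted largest to smallest: 5460, 2140, 1697 bp.

5460, 2140, 1697 bp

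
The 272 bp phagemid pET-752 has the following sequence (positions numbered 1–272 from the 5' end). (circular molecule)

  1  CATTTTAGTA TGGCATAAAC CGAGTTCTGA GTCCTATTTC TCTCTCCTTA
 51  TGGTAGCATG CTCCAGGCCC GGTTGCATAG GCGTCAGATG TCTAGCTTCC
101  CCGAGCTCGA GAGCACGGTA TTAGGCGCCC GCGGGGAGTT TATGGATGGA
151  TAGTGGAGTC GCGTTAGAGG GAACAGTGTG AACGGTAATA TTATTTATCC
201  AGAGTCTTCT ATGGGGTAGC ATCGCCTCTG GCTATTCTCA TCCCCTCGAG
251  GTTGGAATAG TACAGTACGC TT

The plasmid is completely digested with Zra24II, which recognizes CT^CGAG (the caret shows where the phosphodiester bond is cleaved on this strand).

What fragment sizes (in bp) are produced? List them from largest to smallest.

139, 133 bp

Zra24II sites (CTCGAG) start at positions 106, 245.
Zra24II cuts after base 2 of each site, so after positions 107, 246.
Circular molecule, 2 cuts → 2 fragments:
  108–246 → 139 bp
  247–272 then 1–107 → 26 + 107 = 133 bp
Sorted largest to smallest: 139, 133 bp.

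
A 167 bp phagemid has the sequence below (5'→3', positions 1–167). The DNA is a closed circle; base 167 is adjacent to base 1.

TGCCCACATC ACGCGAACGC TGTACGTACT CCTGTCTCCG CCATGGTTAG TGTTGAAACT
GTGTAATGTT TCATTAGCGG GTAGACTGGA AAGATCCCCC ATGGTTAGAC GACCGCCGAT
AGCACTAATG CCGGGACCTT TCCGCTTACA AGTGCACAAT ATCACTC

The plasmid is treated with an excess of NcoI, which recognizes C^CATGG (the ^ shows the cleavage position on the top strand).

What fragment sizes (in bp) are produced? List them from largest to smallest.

NcoI sites (CCATGG) start at positions 41, 99.
NcoI cuts after the first base of each site, so after positions 41, 99.
Circular molecule, 2 cuts → 2 fragments:
  42–99 → 58 bp
  100–167 then 1–41 → 68 + 41 = 109 bp
Sorted largest to smallest: 109, 58 bp.

109, 58 bp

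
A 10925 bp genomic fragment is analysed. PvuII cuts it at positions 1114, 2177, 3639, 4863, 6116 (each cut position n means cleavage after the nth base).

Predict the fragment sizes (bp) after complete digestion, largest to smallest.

Linear molecule, 5 cuts → 6 fragments:
  1114 − 0 = 1114 bp
  2177 − 1114 = 1063 bp
  3639 − 2177 = 1462 bp
  4863 − 3639 = 1224 bp
  6116 − 4863 = 1253 bp
  10925 − 6116 = 4809 bp
Sorted largest to smallest: 4809, 1462, 1253, 1224, 1114, 1063 bp.

4809, 1462, 1253, 1224, 1114, 1063 bp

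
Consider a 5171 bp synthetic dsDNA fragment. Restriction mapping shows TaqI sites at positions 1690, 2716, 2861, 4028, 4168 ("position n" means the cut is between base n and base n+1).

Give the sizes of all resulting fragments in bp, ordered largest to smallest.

1690, 1167, 1026, 1003, 145, 140 bp

Linear molecule, 5 cuts → 6 fragments:
  1690 − 0 = 1690 bp
  2716 − 1690 = 1026 bp
  2861 − 2716 = 145 bp
  4028 − 2861 = 1167 bp
  4168 − 4028 = 140 bp
  5171 − 4168 = 1003 bp
Sorted largest to smallest: 1690, 1167, 1026, 1003, 145, 140 bp.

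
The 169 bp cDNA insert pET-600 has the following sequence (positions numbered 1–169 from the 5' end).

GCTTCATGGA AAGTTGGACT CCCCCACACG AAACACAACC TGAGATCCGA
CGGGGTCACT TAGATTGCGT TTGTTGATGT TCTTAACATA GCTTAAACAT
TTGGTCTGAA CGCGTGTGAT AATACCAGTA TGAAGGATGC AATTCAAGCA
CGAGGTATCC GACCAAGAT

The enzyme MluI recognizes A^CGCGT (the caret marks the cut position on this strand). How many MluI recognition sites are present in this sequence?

1

ACGCGT occurs starting at position 110.
MluI cuts at 1 site.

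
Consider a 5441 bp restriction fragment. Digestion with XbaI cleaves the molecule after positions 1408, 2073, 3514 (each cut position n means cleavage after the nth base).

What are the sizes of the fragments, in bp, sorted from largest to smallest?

1927, 1441, 1408, 665 bp

Linear molecule, 3 cuts → 4 fragments:
  1408 − 0 = 1408 bp
  2073 − 1408 = 665 bp
  3514 − 2073 = 1441 bp
  5441 − 3514 = 1927 bp
Sorted largest to smallest: 1927, 1441, 1408, 665 bp.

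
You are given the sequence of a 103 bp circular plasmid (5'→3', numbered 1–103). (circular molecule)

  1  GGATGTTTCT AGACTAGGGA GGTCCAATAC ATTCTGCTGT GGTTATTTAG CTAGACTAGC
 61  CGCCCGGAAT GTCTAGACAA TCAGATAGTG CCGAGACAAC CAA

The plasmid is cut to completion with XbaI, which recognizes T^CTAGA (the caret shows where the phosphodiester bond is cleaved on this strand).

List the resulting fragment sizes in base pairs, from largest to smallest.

64, 39 bp

XbaI sites (TCTAGA) start at positions 8, 72.
XbaI cuts after the first base of each site, so after positions 8, 72.
Circular molecule, 2 cuts → 2 fragments:
  9–72 → 64 bp
  73–103 then 1–8 → 31 + 8 = 39 bp
Sorted largest to smallest: 64, 39 bp.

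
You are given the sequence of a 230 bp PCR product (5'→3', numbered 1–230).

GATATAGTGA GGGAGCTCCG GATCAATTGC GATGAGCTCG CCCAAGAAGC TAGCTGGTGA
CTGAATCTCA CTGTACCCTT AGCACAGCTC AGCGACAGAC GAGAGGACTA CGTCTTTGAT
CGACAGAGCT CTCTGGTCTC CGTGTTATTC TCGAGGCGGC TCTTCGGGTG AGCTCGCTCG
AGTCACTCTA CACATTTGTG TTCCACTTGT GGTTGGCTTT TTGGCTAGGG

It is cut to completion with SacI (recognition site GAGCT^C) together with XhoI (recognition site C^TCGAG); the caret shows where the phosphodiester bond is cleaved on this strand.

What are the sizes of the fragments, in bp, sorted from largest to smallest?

SacI sites (GAGCTC) start at positions 13, 34, 126, 170.
SacI cuts after base 5 of each site (before the last base), so after positions 17, 38, 130, 174.
XhoI sites (CTCGAG) start at positions 150, 177.
XhoI cuts after the first base of each site, so after positions 150, 177.
Combined cut positions: 17, 38, 130, 150, 174, 177.
Linear molecule, 6 cuts → 7 fragments:
  1–17 → 17 bp
  18–38 → 21 bp
  39–130 → 92 bp
  131–150 → 20 bp
  151–174 → 24 bp
  175–177 → 3 bp
  178–230 → 53 bp
Sorted largest to smallest: 92, 53, 24, 21, 20, 17, 3 bp.

92, 53, 24, 21, 20, 17, 3 bp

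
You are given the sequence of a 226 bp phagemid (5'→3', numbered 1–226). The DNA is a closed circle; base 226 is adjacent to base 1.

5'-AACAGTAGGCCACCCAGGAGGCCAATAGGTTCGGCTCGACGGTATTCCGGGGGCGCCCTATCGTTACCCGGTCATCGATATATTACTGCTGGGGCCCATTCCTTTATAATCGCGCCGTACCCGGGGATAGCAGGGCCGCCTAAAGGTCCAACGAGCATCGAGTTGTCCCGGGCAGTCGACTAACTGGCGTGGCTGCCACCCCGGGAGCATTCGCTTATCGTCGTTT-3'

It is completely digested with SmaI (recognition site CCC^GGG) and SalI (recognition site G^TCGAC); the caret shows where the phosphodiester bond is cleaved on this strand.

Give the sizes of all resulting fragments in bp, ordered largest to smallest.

SmaI sites (CCCGGG) start at positions 120, 167, 200.
SmaI cuts after base 3 of each site, so after positions 122, 169, 202.
The SalI site (GTCGAC) starts at position 175.
SalI cuts after the first base of each site, so after position 175.
Combined cut positions: 122, 169, 175, 202.
Circular molecule, 4 cuts → 4 fragments:
  123–169 → 47 bp
  170–175 → 6 bp
  176–202 → 27 bp
  203–226 then 1–122 → 24 + 122 = 146 bp
Sorted largest to smallest: 146, 47, 27, 6 bp.

146, 47, 27, 6 bp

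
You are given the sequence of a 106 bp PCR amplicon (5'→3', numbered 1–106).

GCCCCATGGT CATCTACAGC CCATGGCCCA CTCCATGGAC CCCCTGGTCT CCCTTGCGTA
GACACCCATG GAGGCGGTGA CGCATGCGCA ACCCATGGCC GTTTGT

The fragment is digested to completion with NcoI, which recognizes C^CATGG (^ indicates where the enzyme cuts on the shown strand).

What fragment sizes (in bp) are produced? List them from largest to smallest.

33, 27, 17, 13, 12, 4 bp

NcoI sites (CCATGG) start at positions 4, 21, 33, 66, 93.
NcoI cuts after the first base of each site, so after positions 4, 21, 33, 66, 93.
Linear molecule, 5 cuts → 6 fragments:
  1–4 → 4 bp
  5–21 → 17 bp
  22–33 → 12 bp
  34–66 → 33 bp
  67–93 → 27 bp
  94–106 → 13 bp
Sorted largest to smallest: 33, 27, 17, 13, 12, 4 bp.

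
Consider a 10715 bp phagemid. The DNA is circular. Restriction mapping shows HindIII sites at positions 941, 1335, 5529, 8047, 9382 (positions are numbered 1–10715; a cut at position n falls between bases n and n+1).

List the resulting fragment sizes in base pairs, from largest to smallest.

4194, 2518, 2274, 1335, 394 bp

Circular molecule, 5 cuts → 5 fragments:
  1335 − 941 = 394 bp
  5529 − 1335 = 4194 bp
  8047 − 5529 = 2518 bp
  9382 − 8047 = 1335 bp
  wrap: 10715 − 9382 + 941 = 2274 bp
Sorted largest to smallest: 4194, 2518, 2274, 1335, 394 bp.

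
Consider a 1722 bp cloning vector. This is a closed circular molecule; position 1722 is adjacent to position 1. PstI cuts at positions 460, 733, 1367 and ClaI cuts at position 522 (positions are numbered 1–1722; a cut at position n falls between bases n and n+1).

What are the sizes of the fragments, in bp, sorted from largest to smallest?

815, 634, 211, 62 bp

Combined cut positions (sorted): 460, 522, 733, 1367.
Circular molecule, 4 cuts → 4 fragments:
  522 − 460 = 62 bp
  733 − 522 = 211 bp
  1367 − 733 = 634 bp
  wrap: 1722 − 1367 + 460 = 815 bp
Sorted largest to smallest: 815, 634, 211, 62 bp.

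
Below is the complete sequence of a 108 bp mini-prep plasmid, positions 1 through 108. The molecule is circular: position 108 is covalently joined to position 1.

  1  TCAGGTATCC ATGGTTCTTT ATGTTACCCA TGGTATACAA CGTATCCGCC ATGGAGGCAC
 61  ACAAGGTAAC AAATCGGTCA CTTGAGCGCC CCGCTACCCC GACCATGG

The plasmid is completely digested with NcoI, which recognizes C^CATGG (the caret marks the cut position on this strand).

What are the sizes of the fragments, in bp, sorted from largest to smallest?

NcoI sites (CCATGG) start at positions 9, 28, 49, 103.
NcoI cuts after the first base of each site, so after positions 9, 28, 49, 103.
Circular molecule, 4 cuts → 4 fragments:
  10–28 → 19 bp
  29–49 → 21 bp
  50–103 → 54 bp
  104–108 then 1–9 → 5 + 9 = 14 bp
Sorted largest to smallest: 54, 21, 19, 14 bp.

54, 21, 19, 14 bp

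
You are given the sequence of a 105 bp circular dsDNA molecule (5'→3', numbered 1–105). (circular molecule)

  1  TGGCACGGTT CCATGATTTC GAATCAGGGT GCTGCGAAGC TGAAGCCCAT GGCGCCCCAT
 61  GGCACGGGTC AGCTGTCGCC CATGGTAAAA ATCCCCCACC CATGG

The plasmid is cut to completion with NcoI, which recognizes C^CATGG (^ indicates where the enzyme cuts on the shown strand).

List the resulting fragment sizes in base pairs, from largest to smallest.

NcoI sites (CCATGG) start at positions 47, 57, 80, 100.
NcoI cuts after the first base of each site, so after positions 47, 57, 80, 100.
Circular molecule, 4 cuts → 4 fragments:
  48–57 → 10 bp
  58–80 → 23 bp
  81–100 → 20 bp
  101–105 then 1–47 → 5 + 47 = 52 bp
Sorted largest to smallest: 52, 23, 20, 10 bp.

52, 23, 20, 10 bp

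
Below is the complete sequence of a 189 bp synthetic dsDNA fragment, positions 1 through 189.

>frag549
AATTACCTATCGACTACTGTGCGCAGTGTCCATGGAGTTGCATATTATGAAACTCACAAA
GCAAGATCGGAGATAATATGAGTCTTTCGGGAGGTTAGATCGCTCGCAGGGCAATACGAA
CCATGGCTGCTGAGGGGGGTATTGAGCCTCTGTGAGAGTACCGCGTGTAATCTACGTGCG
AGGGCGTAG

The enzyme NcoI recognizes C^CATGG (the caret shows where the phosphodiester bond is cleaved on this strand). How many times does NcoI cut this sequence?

2

CCATGG occurs starting at positions 30, 121.
NcoI cuts at 2 sites.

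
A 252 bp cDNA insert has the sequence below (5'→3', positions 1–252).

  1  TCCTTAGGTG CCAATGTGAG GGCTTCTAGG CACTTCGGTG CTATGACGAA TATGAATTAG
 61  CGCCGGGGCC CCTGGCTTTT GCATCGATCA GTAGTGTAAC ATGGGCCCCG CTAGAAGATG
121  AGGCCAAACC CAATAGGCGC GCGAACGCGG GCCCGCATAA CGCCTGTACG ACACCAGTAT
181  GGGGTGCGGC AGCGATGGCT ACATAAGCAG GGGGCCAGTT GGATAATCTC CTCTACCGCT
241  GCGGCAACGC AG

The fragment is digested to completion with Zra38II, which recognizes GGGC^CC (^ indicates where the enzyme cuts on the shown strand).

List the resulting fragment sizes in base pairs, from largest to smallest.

Zra38II sites (GGGCCC) start at positions 66, 103, 149.
Zra38II cuts after base 4 of each site, so after positions 69, 106, 152.
Linear molecule, 3 cuts → 4 fragments:
  1–69 → 69 bp
  70–106 → 37 bp
  107–152 → 46 bp
  153–252 → 100 bp
Sorted largest to smallest: 100, 69, 46, 37 bp.

100, 69, 46, 37 bp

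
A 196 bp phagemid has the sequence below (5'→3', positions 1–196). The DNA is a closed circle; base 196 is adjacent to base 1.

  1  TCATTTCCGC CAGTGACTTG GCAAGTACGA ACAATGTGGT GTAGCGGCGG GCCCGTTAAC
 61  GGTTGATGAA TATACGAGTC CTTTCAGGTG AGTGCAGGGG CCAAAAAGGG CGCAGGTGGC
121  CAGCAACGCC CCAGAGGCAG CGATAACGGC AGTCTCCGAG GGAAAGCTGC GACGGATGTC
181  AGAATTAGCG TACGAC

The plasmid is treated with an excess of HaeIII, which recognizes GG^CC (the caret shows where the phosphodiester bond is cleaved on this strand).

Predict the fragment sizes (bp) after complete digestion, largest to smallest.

HaeIII sites (GGCC) start at positions 50, 99, 118.
HaeIII cuts after base 2 of each site, so after positions 51, 100, 119.
Circular molecule, 3 cuts → 3 fragments:
  52–100 → 49 bp
  101–119 → 19 bp
  120–196 then 1–51 → 77 + 51 = 128 bp
Sorted largest to smallest: 128, 49, 19 bp.

128, 49, 19 bp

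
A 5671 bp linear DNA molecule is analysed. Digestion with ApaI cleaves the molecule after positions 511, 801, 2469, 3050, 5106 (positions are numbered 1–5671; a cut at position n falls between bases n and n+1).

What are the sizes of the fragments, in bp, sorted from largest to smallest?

2056, 1668, 581, 565, 511, 290 bp

Linear molecule, 5 cuts → 6 fragments:
  511 − 0 = 511 bp
  801 − 511 = 290 bp
  2469 − 801 = 1668 bp
  3050 − 2469 = 581 bp
  5106 − 3050 = 2056 bp
  5671 − 5106 = 565 bp
Sorted largest to smallest: 2056, 1668, 581, 565, 511, 290 bp.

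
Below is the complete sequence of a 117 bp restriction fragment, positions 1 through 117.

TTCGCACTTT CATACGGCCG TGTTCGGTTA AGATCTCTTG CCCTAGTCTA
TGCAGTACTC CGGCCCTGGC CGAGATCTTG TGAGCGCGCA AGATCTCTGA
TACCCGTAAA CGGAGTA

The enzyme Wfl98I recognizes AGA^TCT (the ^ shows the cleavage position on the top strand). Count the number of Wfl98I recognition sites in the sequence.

3

AGATCT occurs starting at positions 31, 73, 91.
Wfl98I cuts at 3 sites.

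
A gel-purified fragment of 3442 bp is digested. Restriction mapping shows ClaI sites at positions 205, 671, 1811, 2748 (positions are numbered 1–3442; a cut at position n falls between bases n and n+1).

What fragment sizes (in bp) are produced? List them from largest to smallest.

1140, 937, 694, 466, 205 bp

Linear molecule, 4 cuts → 5 fragments:
  205 − 0 = 205 bp
  671 − 205 = 466 bp
  1811 − 671 = 1140 bp
  2748 − 1811 = 937 bp
  3442 − 2748 = 694 bp
Sorted largest to smallest: 1140, 937, 694, 466, 205 bp.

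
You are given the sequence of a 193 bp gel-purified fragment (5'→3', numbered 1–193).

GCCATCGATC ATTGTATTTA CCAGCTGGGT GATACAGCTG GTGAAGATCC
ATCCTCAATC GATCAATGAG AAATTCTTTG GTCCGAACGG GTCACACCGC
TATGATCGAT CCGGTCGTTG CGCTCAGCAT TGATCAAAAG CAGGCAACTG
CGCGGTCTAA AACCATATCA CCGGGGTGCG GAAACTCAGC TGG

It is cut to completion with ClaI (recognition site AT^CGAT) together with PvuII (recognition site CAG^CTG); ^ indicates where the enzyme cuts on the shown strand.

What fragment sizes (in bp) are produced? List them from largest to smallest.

83, 47, 22, 19, 13, 5, 4 bp

ClaI sites (ATCGAT) start at positions 4, 58, 105.
ClaI cuts after base 2 of each site, so after positions 5, 59, 106.
PvuII sites (CAGCTG) start at positions 22, 35, 187.
PvuII cuts after base 3 of each site, so after positions 24, 37, 189.
Combined cut positions: 5, 24, 37, 59, 106, 189.
Linear molecule, 6 cuts → 7 fragments:
  1–5 → 5 bp
  6–24 → 19 bp
  25–37 → 13 bp
  38–59 → 22 bp
  60–106 → 47 bp
  107–189 → 83 bp
  190–193 → 4 bp
Sorted largest to smallest: 83, 47, 22, 19, 13, 5, 4 bp.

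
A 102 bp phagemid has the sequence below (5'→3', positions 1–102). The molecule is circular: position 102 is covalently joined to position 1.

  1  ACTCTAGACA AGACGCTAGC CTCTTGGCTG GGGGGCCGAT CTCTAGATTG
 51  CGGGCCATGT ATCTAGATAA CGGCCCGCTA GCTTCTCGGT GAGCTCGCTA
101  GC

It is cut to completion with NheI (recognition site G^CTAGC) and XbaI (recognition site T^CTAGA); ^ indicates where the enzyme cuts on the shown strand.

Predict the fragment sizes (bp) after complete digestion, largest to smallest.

27, 20, 20, 15, 12, 8 bp

NheI sites (GCTAGC) start at positions 15, 77, 97.
NheI cuts after the first base of each site, so after positions 15, 77, 97.
XbaI sites (TCTAGA) start at positions 3, 42, 62.
XbaI cuts after the first base of each site, so after positions 3, 42, 62.
Combined cut positions: 3, 15, 42, 62, 77, 97.
Circular molecule, 6 cuts → 6 fragments:
  4–15 → 12 bp
  16–42 → 27 bp
  43–62 → 20 bp
  63–77 → 15 bp
  78–97 → 20 bp
  98–102 then 1–3 → 5 + 3 = 8 bp
Sorted largest to smallest: 27, 20, 20, 15, 12, 8 bp.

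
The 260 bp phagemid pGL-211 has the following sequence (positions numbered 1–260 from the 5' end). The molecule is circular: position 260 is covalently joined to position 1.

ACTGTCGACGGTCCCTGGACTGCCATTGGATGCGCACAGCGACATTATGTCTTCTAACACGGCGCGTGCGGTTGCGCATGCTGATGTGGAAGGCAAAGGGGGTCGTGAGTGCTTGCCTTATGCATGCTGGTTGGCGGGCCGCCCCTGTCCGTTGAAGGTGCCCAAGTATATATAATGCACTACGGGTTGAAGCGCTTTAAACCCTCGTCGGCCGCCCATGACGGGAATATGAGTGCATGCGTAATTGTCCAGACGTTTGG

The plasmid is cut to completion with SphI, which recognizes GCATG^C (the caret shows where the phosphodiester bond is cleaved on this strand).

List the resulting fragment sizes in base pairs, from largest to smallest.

113, 101, 46 bp

SphI sites (GCATGC) start at positions 76, 122, 235.
SphI cuts after base 5 of each site (before the last base), so after positions 80, 126, 239.
Circular molecule, 3 cuts → 3 fragments:
  81–126 → 46 bp
  127–239 → 113 bp
  240–260 then 1–80 → 21 + 80 = 101 bp
Sorted largest to smallest: 113, 101, 46 bp.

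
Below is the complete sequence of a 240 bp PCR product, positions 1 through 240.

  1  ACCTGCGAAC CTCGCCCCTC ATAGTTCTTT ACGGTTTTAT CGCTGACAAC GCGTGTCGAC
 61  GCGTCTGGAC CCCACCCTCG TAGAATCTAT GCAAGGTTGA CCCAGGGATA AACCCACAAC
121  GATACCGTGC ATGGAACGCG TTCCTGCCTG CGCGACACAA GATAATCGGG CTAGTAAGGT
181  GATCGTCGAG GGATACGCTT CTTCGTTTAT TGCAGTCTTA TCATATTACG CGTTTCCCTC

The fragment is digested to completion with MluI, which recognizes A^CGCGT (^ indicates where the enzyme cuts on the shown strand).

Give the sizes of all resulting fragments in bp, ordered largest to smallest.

MluI sites (ACGCGT) start at positions 49, 59, 136, 228.
MluI cuts after the first base of each site, so after positions 49, 59, 136, 228.
Linear molecule, 4 cuts → 5 fragments:
  1–49 → 49 bp
  50–59 → 10 bp
  60–136 → 77 bp
  137–228 → 92 bp
  229–240 → 12 bp
Sorted largest to smallest: 92, 77, 49, 12, 10 bp.

92, 77, 49, 12, 10 bp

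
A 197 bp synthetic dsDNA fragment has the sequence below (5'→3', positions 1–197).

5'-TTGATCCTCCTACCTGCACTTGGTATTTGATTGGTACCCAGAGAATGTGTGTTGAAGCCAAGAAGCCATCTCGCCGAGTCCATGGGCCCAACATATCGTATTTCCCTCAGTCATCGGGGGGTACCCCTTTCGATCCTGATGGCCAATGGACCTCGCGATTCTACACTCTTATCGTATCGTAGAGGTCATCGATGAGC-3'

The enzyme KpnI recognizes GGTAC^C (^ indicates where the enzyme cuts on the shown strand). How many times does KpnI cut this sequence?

2

GGTACC occurs starting at positions 33, 120.
KpnI cuts at 2 sites.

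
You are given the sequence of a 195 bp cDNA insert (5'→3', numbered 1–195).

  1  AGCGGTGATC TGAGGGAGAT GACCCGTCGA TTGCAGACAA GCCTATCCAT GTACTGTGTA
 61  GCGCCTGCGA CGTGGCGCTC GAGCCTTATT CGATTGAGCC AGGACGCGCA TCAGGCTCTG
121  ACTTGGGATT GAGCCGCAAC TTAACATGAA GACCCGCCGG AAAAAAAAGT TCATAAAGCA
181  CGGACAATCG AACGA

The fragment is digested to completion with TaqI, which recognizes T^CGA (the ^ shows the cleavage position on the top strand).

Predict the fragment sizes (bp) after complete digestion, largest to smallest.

98, 52, 27, 11, 7 bp

TaqI sites (TCGA) start at positions 27, 79, 90, 188.
TaqI cuts after the first base of each site, so after positions 27, 79, 90, 188.
Linear molecule, 4 cuts → 5 fragments:
  1–27 → 27 bp
  28–79 → 52 bp
  80–90 → 11 bp
  91–188 → 98 bp
  189–195 → 7 bp
Sorted largest to smallest: 98, 52, 27, 11, 7 bp.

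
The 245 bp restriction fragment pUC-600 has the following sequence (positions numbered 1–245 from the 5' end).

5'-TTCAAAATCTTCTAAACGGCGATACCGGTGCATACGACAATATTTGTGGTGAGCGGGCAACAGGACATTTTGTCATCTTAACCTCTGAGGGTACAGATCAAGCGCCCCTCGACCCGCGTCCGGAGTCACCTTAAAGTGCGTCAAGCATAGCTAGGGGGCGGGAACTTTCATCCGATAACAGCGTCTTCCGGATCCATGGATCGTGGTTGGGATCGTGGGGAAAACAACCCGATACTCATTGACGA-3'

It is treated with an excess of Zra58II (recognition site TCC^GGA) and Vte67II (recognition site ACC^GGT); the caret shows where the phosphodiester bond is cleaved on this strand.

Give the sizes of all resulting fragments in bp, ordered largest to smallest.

Zra58II sites (TCCGGA) start at positions 119, 187.
Zra58II cuts after base 3 of each site, so after positions 121, 189.
The Vte67II site (ACCGGT) starts at position 24.
Vte67II cuts after base 3 of each site, so after position 26.
Combined cut positions: 26, 121, 189.
Linear molecule, 3 cuts → 4 fragments:
  1–26 → 26 bp
  27–121 → 95 bp
  122–189 → 68 bp
  190–245 → 56 bp
Sorted largest to smallest: 95, 68, 56, 26 bp.

95, 68, 56, 26 bp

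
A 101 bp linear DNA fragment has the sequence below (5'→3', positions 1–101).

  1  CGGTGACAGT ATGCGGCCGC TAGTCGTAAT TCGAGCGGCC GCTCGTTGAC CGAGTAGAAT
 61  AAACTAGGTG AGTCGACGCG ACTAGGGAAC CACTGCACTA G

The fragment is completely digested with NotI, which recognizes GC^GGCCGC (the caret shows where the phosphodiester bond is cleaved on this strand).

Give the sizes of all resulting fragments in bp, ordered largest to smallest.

65, 22, 14 bp

NotI sites (GCGGCCGC) start at positions 13, 35.
NotI cuts after base 2 of each site, so after positions 14, 36.
Linear molecule, 2 cuts → 3 fragments:
  1–14 → 14 bp
  15–36 → 22 bp
  37–101 → 65 bp
Sorted largest to smallest: 65, 22, 14 bp.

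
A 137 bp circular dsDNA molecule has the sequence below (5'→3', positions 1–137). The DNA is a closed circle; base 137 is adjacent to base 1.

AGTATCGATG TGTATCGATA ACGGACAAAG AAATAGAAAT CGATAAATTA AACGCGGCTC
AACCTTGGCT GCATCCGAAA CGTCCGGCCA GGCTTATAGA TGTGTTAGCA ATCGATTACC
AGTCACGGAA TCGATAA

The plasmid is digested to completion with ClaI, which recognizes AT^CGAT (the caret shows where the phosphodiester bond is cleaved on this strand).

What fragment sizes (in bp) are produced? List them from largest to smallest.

ClaI sites (ATCGAT) start at positions 4, 14, 39, 111, 130.
ClaI cuts after base 2 of each site, so after positions 5, 15, 40, 112, 131.
Circular molecule, 5 cuts → 5 fragments:
  6–15 → 10 bp
  16–40 → 25 bp
  41–112 → 72 bp
  113–131 → 19 bp
  132–137 then 1–5 → 6 + 5 = 11 bp
Sorted largest to smallest: 72, 25, 19, 11, 10 bp.

72, 25, 19, 11, 10 bp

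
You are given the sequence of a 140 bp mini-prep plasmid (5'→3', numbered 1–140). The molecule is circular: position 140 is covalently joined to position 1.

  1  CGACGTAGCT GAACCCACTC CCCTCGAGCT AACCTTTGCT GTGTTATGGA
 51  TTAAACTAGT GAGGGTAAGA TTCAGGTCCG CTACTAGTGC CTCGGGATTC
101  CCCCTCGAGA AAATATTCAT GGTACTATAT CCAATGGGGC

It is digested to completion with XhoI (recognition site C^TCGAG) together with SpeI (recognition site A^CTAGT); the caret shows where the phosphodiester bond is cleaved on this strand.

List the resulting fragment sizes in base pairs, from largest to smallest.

59, 32, 28, 21 bp

XhoI sites (CTCGAG) start at positions 23, 104.
XhoI cuts after the first base of each site, so after positions 23, 104.
SpeI sites (ACTAGT) start at positions 55, 83.
SpeI cuts after the first base of each site, so after positions 55, 83.
Combined cut positions: 23, 55, 83, 104.
Circular molecule, 4 cuts → 4 fragments:
  24–55 → 32 bp
  56–83 → 28 bp
  84–104 → 21 bp
  105–140 then 1–23 → 36 + 23 = 59 bp
Sorted largest to smallest: 59, 32, 28, 21 bp.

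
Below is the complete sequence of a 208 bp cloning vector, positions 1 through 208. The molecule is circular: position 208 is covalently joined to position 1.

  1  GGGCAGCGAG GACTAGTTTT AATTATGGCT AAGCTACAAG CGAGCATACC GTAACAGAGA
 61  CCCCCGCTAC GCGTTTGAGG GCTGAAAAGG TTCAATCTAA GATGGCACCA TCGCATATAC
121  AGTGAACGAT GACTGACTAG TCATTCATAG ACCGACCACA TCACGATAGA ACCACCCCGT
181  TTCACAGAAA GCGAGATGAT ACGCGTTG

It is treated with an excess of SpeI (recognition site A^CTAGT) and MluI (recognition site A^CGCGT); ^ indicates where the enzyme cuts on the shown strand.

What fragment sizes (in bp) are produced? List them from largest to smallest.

67, 65, 57, 19 bp

SpeI sites (ACTAGT) start at positions 12, 136.
SpeI cuts after the first base of each site, so after positions 12, 136.
MluI sites (ACGCGT) start at positions 69, 201.
MluI cuts after the first base of each site, so after positions 69, 201.
Combined cut positions: 12, 69, 136, 201.
Circular molecule, 4 cuts → 4 fragments:
  13–69 → 57 bp
  70–136 → 67 bp
  137–201 → 65 bp
  202–208 then 1–12 → 7 + 12 = 19 bp
Sorted largest to smallest: 67, 65, 57, 19 bp.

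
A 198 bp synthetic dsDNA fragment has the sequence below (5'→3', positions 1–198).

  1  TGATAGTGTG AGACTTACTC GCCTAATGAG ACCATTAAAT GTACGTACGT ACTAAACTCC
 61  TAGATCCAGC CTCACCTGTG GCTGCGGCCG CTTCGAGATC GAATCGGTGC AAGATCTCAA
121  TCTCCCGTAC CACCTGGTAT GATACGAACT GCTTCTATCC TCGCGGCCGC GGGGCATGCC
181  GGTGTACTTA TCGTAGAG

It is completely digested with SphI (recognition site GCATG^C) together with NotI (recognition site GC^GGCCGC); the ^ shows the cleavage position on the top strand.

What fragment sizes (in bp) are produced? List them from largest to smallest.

The SphI site (GCATGC) starts at position 174.
SphI cuts after base 5 of each site (before the last base), so after position 178.
NotI sites (GCGGCCGC) start at positions 84, 163.
NotI cuts after base 2 of each site, so after positions 85, 164.
Combined cut positions: 85, 164, 178.
Linear molecule, 3 cuts → 4 fragments:
  1–85 → 85 bp
  86–164 → 79 bp
  165–178 → 14 bp
  179–198 → 20 bp
Sorted largest to smallest: 85, 79, 20, 14 bp.

85, 79, 20, 14 bp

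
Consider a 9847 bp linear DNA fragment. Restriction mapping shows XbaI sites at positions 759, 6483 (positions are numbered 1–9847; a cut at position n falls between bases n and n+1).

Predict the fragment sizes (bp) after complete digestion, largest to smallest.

5724, 3364, 759 bp

Linear molecule, 2 cuts → 3 fragments:
  759 − 0 = 759 bp
  6483 − 759 = 5724 bp
  9847 − 6483 = 3364 bp
Sorted largest to smallest: 5724, 3364, 759 bp.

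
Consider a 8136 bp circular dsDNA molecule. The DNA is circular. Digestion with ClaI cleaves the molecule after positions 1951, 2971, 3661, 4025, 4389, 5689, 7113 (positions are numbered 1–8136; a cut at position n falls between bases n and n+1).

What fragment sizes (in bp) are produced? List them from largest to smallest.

2974, 1424, 1300, 1020, 690, 364, 364 bp

Circular molecule, 7 cuts → 7 fragments:
  2971 − 1951 = 1020 bp
  3661 − 2971 = 690 bp
  4025 − 3661 = 364 bp
  4389 − 4025 = 364 bp
  5689 − 4389 = 1300 bp
  7113 − 5689 = 1424 bp
  wrap: 8136 − 7113 + 1951 = 2974 bp
Sorted largest to smallest: 2974, 1424, 1300, 1020, 690, 364, 364 bp.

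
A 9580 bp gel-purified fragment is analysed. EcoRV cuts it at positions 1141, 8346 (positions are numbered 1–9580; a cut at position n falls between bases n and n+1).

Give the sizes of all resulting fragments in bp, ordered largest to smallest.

Linear molecule, 2 cuts → 3 fragments:
  1141 − 0 = 1141 bp
  8346 − 1141 = 7205 bp
  9580 − 8346 = 1234 bp
Sorted largest to smallest: 7205, 1234, 1141 bp.

7205, 1234, 1141 bp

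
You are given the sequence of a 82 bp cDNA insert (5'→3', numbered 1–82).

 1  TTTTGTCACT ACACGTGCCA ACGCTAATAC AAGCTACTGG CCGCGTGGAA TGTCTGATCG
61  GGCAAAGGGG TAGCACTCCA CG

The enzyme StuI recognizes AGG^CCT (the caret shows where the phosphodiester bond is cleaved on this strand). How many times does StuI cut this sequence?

0

No occurrence of AGGCCT is present in the sequence.
StuI does not cut: 0 sites.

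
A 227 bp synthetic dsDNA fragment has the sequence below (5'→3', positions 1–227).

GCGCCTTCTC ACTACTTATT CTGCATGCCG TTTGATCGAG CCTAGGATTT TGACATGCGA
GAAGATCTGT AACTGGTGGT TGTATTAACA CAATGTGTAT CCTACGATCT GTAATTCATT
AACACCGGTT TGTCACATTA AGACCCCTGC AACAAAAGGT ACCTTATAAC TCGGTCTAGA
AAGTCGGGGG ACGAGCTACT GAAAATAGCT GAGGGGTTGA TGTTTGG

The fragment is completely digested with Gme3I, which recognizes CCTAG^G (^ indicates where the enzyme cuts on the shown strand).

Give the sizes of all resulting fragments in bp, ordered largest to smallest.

182, 45 bp

The Gme3I site (CCTAGG) starts at position 41.
Gme3I cuts after base 5 of each site (before the last base), so after position 45.
Linear molecule, 1 cut → 2 fragments:
  1–45 → 45 bp
  46–227 → 182 bp
Sorted largest to smallest: 182, 45 bp.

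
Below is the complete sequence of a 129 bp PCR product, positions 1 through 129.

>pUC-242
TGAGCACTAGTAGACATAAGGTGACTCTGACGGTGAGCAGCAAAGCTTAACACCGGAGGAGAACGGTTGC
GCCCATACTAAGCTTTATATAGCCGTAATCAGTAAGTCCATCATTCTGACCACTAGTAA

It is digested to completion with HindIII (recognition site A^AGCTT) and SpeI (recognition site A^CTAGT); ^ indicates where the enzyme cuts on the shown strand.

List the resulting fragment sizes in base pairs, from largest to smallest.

HindIII sites (AAGCTT) start at positions 43, 80.
HindIII cuts after the first base of each site, so after positions 43, 80.
SpeI sites (ACTAGT) start at positions 6, 122.
SpeI cuts after the first base of each site, so after positions 6, 122.
Combined cut positions: 6, 43, 80, 122.
Linear molecule, 4 cuts → 5 fragments:
  1–6 → 6 bp
  7–43 → 37 bp
  44–80 → 37 bp
  81–122 → 42 bp
  123–129 → 7 bp
Sorted largest to smallest: 42, 37, 37, 7, 6 bp.

42, 37, 37, 7, 6 bp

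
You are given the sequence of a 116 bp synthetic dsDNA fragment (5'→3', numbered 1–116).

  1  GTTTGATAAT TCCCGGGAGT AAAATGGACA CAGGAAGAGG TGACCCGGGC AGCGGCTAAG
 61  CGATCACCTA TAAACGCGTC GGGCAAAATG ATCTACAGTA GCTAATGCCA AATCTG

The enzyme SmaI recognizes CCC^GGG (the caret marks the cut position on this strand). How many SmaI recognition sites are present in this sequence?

CCCGGG occurs starting at positions 12, 44.
SmaI cuts at 2 sites.

2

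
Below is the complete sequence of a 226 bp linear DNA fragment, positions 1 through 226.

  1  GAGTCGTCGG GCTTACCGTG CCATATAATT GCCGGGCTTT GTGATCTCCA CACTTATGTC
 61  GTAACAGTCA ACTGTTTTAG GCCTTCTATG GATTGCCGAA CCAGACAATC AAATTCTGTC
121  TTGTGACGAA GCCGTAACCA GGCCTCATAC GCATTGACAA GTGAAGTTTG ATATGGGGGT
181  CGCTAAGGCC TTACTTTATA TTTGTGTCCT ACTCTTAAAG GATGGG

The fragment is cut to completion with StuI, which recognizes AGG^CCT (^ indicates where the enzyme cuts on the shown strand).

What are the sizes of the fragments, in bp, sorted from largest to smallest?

81, 61, 46, 38 bp

StuI sites (AGGCCT) start at positions 79, 140, 186.
StuI cuts after base 3 of each site, so after positions 81, 142, 188.
Linear molecule, 3 cuts → 4 fragments:
  1–81 → 81 bp
  82–142 → 61 bp
  143–188 → 46 bp
  189–226 → 38 bp
Sorted largest to smallest: 81, 61, 46, 38 bp.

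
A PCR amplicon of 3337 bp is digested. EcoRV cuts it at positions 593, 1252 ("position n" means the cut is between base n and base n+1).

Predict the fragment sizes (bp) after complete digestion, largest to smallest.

2085, 659, 593 bp

Linear molecule, 2 cuts → 3 fragments:
  593 − 0 = 593 bp
  1252 − 593 = 659 bp
  3337 − 1252 = 2085 bp
Sorted largest to smallest: 2085, 659, 593 bp.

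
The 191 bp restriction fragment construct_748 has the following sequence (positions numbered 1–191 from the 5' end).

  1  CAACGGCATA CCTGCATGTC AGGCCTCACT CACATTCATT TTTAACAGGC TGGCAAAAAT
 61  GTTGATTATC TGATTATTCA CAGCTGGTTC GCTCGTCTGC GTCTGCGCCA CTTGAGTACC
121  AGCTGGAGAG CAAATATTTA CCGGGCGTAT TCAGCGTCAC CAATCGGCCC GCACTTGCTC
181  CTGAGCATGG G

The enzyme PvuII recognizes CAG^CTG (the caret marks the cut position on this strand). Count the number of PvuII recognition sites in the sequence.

2

CAGCTG occurs starting at positions 81, 120.
PvuII cuts at 2 sites.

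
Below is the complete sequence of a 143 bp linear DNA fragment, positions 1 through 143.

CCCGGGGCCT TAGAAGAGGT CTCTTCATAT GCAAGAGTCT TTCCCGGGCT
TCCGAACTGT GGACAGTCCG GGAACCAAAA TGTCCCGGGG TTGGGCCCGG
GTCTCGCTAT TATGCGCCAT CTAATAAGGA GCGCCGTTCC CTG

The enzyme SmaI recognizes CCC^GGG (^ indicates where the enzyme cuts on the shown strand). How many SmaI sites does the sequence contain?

CCCGGG occurs starting at positions 1, 43, 84, 96.
SmaI cuts at 4 sites.

4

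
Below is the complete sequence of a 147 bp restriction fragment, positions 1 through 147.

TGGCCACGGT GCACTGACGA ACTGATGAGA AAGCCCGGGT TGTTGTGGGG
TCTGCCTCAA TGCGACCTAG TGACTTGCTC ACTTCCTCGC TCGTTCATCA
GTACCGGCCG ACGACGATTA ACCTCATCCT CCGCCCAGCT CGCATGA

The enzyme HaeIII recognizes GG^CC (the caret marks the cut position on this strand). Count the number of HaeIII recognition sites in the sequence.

2

GGCC occurs starting at positions 2, 106.
HaeIII cuts at 2 sites.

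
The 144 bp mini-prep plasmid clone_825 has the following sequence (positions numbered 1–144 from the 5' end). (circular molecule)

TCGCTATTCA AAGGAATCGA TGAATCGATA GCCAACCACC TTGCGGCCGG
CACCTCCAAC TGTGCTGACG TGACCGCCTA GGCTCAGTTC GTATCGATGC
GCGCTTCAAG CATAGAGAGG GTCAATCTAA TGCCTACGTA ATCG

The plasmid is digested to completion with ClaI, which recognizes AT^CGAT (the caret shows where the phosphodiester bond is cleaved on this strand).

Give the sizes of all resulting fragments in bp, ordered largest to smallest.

ClaI sites (ATCGAT) start at positions 16, 24, 93.
ClaI cuts after base 2 of each site, so after positions 17, 25, 94.
Circular molecule, 3 cuts → 3 fragments:
  18–25 → 8 bp
  26–94 → 69 bp
  95–144 then 1–17 → 50 + 17 = 67 bp
Sorted largest to smallest: 69, 67, 8 bp.

69, 67, 8 bp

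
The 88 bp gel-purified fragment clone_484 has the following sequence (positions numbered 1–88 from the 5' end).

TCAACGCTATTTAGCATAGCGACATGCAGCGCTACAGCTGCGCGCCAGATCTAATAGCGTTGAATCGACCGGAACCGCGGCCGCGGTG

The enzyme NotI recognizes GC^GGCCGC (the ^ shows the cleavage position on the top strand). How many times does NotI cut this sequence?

GCGGCCGC occurs starting at position 77.
NotI cuts at 1 site.

1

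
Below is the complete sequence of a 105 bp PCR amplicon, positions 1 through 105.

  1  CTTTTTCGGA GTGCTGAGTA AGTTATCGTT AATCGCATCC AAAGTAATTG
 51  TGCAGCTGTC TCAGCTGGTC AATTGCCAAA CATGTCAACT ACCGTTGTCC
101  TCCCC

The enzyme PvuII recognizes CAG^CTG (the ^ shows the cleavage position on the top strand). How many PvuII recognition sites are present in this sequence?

2

CAGCTG occurs starting at positions 53, 62.
PvuII cuts at 2 sites.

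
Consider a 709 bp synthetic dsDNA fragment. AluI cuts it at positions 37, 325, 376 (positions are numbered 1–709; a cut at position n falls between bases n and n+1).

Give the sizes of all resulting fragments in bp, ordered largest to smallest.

Linear molecule, 3 cuts → 4 fragments:
  37 − 0 = 37 bp
  325 − 37 = 288 bp
  376 − 325 = 51 bp
  709 − 376 = 333 bp
Sorted largest to smallest: 333, 288, 51, 37 bp.

333, 288, 51, 37 bp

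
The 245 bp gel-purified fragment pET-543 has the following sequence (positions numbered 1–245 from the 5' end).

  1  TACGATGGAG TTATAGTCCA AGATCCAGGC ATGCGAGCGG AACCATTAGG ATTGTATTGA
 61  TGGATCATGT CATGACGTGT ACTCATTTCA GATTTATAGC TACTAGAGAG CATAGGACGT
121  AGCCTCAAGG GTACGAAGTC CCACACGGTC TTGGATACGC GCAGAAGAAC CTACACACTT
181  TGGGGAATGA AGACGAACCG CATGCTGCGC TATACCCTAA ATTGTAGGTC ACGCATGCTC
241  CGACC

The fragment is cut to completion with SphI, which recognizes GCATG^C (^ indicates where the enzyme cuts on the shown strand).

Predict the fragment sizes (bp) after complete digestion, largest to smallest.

SphI sites (GCATGC) start at positions 29, 200, 233.
SphI cuts after base 5 of each site (before the last base), so after positions 33, 204, 237.
Linear molecule, 3 cuts → 4 fragments:
  1–33 → 33 bp
  34–204 → 171 bp
  205–237 → 33 bp
  238–245 → 8 bp
Sorted largest to smallest: 171, 33, 33, 8 bp.

171, 33, 33, 8 bp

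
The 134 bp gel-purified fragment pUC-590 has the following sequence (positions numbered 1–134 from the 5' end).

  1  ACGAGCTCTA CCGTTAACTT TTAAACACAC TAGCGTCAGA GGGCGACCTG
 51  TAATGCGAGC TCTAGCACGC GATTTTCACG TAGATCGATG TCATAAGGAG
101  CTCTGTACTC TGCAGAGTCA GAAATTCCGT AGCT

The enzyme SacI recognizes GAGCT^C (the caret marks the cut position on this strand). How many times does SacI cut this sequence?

3

GAGCTC occurs starting at positions 3, 57, 98.
SacI cuts at 3 sites.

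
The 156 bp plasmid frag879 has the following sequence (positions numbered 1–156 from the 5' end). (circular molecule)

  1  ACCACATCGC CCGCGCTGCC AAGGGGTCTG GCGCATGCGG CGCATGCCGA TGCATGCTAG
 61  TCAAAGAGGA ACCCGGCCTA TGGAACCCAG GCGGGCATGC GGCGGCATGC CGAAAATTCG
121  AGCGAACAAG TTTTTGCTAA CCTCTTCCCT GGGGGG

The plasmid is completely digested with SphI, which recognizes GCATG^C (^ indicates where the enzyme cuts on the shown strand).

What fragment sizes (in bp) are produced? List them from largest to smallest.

SphI sites (GCATGC) start at positions 33, 42, 52, 95, 105.
SphI cuts after base 5 of each site (before the last base), so after positions 37, 46, 56, 99, 109.
Circular molecule, 5 cuts → 5 fragments:
  38–46 → 9 bp
  47–56 → 10 bp
  57–99 → 43 bp
  100–109 → 10 bp
  110–156 then 1–37 → 47 + 37 = 84 bp
Sorted largest to smallest: 84, 43, 10, 10, 9 bp.

84, 43, 10, 10, 9 bp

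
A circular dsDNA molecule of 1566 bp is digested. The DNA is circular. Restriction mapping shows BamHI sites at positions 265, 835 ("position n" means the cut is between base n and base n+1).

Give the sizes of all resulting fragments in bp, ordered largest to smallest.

996, 570 bp

Circular molecule, 2 cuts → 2 fragments:
  835 − 265 = 570 bp
  wrap: 1566 − 835 + 265 = 996 bp
Sorted largest to smallest: 996, 570 bp.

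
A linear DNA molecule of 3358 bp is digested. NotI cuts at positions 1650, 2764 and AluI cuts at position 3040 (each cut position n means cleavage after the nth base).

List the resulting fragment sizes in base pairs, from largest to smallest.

1650, 1114, 318, 276 bp

Combined cut positions (sorted): 1650, 2764, 3040.
Linear molecule, 3 cuts → 4 fragments:
  1650 − 0 = 1650 bp
  2764 − 1650 = 1114 bp
  3040 − 2764 = 276 bp
  3358 − 3040 = 318 bp
Sorted largest to smallest: 1650, 1114, 318, 276 bp.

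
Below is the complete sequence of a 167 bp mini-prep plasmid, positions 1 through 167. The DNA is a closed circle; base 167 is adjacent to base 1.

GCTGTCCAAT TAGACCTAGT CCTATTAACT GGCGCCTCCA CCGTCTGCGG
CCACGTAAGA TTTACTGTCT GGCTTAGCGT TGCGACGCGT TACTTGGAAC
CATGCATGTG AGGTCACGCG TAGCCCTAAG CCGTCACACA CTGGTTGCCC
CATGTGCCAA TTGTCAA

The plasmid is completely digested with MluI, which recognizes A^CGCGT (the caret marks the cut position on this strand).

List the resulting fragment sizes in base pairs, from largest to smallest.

136, 31 bp

MluI sites (ACGCGT) start at positions 85, 116.
MluI cuts after the first base of each site, so after positions 85, 116.
Circular molecule, 2 cuts → 2 fragments:
  86–116 → 31 bp
  117–167 then 1–85 → 51 + 85 = 136 bp
Sorted largest to smallest: 136, 31 bp.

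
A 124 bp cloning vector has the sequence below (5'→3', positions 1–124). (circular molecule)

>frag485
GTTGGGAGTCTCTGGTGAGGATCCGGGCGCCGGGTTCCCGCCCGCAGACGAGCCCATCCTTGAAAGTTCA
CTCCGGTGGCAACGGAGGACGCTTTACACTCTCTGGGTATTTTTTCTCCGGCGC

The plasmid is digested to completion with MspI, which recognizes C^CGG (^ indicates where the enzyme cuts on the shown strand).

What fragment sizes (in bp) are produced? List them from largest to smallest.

MspI sites (CCGG) start at positions 23, 30, 73, 118.
MspI cuts after the first base of each site, so after positions 23, 30, 73, 118.
Circular molecule, 4 cuts → 4 fragments:
  24–30 → 7 bp
  31–73 → 43 bp
  74–118 → 45 bp
  119–124 then 1–23 → 6 + 23 = 29 bp
Sorted largest to smallest: 45, 43, 29, 7 bp.

45, 43, 29, 7 bp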